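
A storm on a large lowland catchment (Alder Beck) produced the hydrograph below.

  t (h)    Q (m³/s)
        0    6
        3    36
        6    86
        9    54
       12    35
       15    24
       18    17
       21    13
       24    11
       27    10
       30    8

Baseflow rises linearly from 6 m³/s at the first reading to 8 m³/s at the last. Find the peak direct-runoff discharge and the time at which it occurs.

Subtracting baseflow gives direct-runoff ordinates: 0.00, 29.80, 79.60, 47.40, 28.20, 17.00, 9.80, 5.60, 3.40, 2.20, 0.00 m³/s.
The maximum is 79.60 m³/s, occurring at the reading for t = 6 h.

Q_p = 79.60 m³/s at t = 6 h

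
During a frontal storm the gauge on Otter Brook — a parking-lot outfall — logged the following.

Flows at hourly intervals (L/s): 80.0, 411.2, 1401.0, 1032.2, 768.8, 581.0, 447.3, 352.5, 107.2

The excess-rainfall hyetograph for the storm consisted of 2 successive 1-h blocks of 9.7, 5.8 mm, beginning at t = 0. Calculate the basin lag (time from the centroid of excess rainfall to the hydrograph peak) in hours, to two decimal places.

Centroid of excess rainfall: t_c = Σ P_i·t̄_i / ΣP_i = 0.8742 h (block centres at 0.5, 1.5 h).
Hydrograph peak occurs at t = 2 h, so basin lag t_L = 2 − 0.8742 = 1.13 h.

t_L ≈ 1.13 h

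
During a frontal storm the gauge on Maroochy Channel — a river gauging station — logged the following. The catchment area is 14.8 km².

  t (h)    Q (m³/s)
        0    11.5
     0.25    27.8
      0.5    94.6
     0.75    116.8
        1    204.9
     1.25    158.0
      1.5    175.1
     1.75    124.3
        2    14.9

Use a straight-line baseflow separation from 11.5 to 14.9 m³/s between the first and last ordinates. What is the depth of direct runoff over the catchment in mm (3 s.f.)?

Direct runoff: 0.00, 15.88, 82.25, 104.03, 191.70, 144.38, 161.05, 109.83, 0.00 m³/s; ΣQ_DR = 809.1 m³/s.
V = ΣQ_DR · Δt = 809.1 × 900 s = 7.282 × 10^5 m³.
Over A = 14.8 km², depth = V / A = 49.2 mm.

d ≈ 49.2 mm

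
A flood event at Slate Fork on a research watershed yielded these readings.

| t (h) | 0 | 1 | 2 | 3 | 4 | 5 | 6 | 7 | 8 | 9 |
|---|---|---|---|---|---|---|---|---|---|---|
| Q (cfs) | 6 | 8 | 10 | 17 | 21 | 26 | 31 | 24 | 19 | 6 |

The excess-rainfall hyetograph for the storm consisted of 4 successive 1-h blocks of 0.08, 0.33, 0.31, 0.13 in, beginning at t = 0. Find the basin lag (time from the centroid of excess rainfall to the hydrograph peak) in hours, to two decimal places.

t_L ≈ 3.92 h

Centroid of excess rainfall: t_c = Σ P_i·t̄_i / ΣP_i = 2.0765 h (block centres at 0.5, 1.5, 2.5, 3.5 h).
Hydrograph peak occurs at t = 6 h, so basin lag t_L = 6 − 2.0765 = 3.92 h.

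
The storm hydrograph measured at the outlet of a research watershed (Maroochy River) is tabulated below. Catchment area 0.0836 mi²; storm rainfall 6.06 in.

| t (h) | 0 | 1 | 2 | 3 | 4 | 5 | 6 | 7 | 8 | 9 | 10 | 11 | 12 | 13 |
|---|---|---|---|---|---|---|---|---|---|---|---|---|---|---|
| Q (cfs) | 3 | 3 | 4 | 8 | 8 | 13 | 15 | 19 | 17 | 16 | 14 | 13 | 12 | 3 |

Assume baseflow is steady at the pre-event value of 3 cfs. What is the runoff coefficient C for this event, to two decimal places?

C ≈ 0.32

ΣQ_DR = 106.0 cfs; V = ΣQ_DR·Δt = 3.816 × 10^5 ft³.
Runoff depth d = V / A = 1.965 in.
C = d / P = 1.965 / 6.06 = 0.32.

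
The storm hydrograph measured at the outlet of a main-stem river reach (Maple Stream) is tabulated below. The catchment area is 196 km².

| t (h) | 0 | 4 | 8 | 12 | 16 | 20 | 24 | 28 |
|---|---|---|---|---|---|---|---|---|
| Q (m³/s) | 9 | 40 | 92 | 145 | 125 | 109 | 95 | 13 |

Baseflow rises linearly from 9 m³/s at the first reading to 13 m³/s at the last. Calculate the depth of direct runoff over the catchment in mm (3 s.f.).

Direct runoff: 0.00, 30.43, 81.86, 134.29, 113.71, 97.14, 82.57, 0.00 m³/s; ΣQ_DR = 540.0 m³/s.
V = ΣQ_DR · Δt = 540.0 × 14400 s = 7.776 × 10^6 m³.
Over A = 196 km², depth = V / A = 39.7 mm.

d ≈ 39.7 mm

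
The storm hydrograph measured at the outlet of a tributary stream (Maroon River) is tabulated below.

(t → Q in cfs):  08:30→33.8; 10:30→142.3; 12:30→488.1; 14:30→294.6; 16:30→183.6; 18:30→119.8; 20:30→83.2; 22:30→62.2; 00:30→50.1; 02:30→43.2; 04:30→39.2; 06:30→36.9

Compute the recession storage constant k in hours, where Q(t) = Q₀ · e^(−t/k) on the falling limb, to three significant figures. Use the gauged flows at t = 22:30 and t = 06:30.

On the falling limb, Q drops from 62.2 to 36.9 cfs between t = 22:30 and t = 06:30 (Δt = 8 h).
k = −Δt / ln(Q₂/Q₁) = −8 / ln(36.9/62.2) = 15.3 h.

k ≈ 15.3 h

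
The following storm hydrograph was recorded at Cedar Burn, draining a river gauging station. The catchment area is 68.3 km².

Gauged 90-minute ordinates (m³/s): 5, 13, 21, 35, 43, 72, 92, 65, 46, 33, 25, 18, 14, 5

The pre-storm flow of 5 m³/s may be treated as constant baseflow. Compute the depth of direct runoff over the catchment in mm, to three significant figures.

d ≈ 33.0 mm

Direct runoff: 0.0, 8.0, 16.0, 30.0, 38.0, 67.0, 87.0, 60.0, 41.0, 28.0, 20.0, 13.0, 9.0, 0.0 m³/s; ΣQ_DR = 417.0 m³/s.
V = ΣQ_DR · Δt = 417.0 × 5400 s = 2.252 × 10^6 m³.
Over A = 68.3 km², depth = V / A = 33.0 mm.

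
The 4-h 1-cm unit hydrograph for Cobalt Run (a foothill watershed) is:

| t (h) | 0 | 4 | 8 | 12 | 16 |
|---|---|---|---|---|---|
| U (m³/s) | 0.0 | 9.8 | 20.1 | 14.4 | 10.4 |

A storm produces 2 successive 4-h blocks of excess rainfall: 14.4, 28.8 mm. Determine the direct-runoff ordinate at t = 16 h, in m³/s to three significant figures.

By discrete convolution, Q_j = Σ (P_i / 10 mm) · U_{j−i}.
At t = 16 h (j=4): Q = (14.4/10)·10.4 + (28.8/10)·14.4 = 56.4 m³/s.

Q ≈ 56.4 m³/s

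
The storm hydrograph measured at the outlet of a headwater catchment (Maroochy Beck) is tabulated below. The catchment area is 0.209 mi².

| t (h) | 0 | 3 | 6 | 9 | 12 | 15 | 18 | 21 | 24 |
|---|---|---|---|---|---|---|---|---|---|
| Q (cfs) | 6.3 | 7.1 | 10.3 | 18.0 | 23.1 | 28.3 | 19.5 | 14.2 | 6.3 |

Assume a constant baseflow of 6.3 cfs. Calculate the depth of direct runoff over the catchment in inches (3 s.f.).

d ≈ 1.70 in

Direct runoff: 0.0, 0.8, 4.0, 11.7, 16.8, 22.0, 13.2, 7.9, 0.0 cfs; ΣQ_DR = 76.40 cfs.
V = ΣQ_DR · Δt = 76.40 × 10800 s = 8.251 × 10^5 ft³.
Over A = 0.209 mi², depth = V / A = 1.70 in.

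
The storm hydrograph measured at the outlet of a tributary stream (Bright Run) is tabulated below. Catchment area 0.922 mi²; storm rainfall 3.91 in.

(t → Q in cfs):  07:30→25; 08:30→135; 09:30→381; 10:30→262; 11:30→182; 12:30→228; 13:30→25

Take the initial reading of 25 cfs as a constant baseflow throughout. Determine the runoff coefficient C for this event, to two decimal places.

C ≈ 0.46

ΣQ_DR = 1063 cfs; V = ΣQ_DR·Δt = 3.827 × 10^6 ft³.
Runoff depth d = V / A = 1.787 in.
C = d / P = 1.787 / 3.91 = 0.46.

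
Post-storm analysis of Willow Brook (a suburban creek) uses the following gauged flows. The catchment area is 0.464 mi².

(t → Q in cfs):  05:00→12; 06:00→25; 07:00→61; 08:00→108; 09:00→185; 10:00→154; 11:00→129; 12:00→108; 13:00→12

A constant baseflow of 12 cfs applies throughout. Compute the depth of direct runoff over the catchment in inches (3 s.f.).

Direct runoff: 0.0, 13.0, 49.0, 96.0, 173.0, 142.0, 117.0, 96.0, 0.0 cfs; ΣQ_DR = 686.0 cfs.
V = ΣQ_DR · Δt = 686.0 × 3600 s = 2.470 × 10^6 ft³.
Over A = 0.464 mi², depth = V / A = 2.29 in.

d ≈ 2.29 in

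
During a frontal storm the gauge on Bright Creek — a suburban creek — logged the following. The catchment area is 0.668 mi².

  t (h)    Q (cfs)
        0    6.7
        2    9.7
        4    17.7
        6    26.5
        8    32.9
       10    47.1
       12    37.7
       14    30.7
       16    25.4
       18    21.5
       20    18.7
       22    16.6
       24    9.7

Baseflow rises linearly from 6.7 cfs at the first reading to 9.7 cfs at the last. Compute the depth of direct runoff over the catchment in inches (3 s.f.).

d ≈ 0.901 in

Direct runoff: 0.00, 2.75, 10.50, 19.05, 25.20, 39.15, 29.50, 22.25, 16.70, 12.55, 9.50, 7.15, 0.00 cfs; ΣQ_DR = 194.3 cfs.
V = ΣQ_DR · Δt = 194.3 × 7200 s = 1.399 × 10^6 ft³.
Over A = 0.668 mi², depth = V / A = 0.901 in.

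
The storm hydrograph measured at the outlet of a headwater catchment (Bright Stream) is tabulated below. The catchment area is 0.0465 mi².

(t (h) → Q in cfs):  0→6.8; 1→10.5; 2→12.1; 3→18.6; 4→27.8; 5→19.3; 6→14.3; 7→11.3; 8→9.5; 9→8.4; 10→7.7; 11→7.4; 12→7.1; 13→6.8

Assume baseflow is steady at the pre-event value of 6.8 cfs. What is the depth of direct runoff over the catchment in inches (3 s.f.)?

d ≈ 2.41 in

Direct runoff: 0.0, 3.7, 5.3, 11.8, 21.0, 12.5, 7.5, 4.5, 2.7, 1.6, 0.9, 0.6, 0.3, 0.0 cfs; ΣQ_DR = 72.40 cfs.
V = ΣQ_DR · Δt = 72.40 × 3600 s = 2.606 × 10^5 ft³.
Over A = 0.0465 mi², depth = V / A = 2.41 in.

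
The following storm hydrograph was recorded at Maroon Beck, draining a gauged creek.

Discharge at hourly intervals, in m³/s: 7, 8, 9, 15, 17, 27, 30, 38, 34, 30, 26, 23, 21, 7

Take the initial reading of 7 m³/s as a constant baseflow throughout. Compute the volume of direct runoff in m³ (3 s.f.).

Direct-runoff ordinates (Q − Q_b): 0.0, 1.0, 2.0, 8.0, 10.0, 20.0, 23.0, 31.0, 27.0, 23.0, 19.0, 16.0, 14.0, 0.0 m³/s.
ΣQ_DR = 194.0 m³/s.
With Δt = 1 h = 3600 s, V = ΣQ_DR · Δt = 194.0 × 3600 = 6.98 × 10^5 m³.

V ≈ 6.98 × 10^5 m³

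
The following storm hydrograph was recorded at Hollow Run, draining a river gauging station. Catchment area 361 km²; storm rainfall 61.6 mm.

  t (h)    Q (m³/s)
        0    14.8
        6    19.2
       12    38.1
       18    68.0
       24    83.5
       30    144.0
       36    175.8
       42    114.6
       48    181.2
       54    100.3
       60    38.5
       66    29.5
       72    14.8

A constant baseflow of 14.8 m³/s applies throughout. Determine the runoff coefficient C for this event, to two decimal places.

ΣQ_DR = 829.9 m³/s; V = ΣQ_DR·Δt = 1.793 × 10^7 m³.
Runoff depth d = V / A = 49.66 mm.
C = d / P = 49.66 / 61.6 = 0.81.

C ≈ 0.81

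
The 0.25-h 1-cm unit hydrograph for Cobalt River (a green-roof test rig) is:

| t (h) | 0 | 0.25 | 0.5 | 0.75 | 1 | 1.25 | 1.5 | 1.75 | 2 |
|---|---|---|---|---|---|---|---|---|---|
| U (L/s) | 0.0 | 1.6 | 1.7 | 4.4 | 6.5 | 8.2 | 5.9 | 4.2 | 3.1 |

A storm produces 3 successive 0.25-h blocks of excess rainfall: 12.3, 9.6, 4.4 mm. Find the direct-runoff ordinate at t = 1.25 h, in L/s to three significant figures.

By discrete convolution, Q_j = Σ (P_i / 10 mm) · U_{j−i}.
At t = 1.25 h (j=5): Q = (12.3/10)·8.2 + (9.6/10)·6.5 + (4.4/10)·4.4 = 18.3 L/s.

Q ≈ 18.3 L/s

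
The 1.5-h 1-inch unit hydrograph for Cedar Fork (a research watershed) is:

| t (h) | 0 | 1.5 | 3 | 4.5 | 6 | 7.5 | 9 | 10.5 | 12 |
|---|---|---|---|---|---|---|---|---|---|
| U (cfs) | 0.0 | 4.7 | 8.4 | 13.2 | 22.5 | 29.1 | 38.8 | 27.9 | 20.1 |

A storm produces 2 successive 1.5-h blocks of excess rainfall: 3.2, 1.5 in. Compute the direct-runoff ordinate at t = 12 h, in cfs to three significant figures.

By discrete convolution, Q_j = Σ (P_i / 1 in) · U_{j−i}.
At t = 12 h (j=8): Q = (3.2/1)·20.1 + (1.5/1)·27.9 = 106 cfs.

Q ≈ 106 cfs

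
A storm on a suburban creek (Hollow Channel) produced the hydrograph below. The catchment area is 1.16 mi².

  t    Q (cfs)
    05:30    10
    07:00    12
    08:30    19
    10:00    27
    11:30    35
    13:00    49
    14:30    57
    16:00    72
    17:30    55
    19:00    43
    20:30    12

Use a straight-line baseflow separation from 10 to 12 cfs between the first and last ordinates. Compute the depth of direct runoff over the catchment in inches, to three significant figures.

d ≈ 0.541 in

Direct runoff: 0.00, 1.80, 8.60, 16.40, 24.20, 38.00, 45.80, 60.60, 43.40, 31.20, 0.00 cfs; ΣQ_DR = 270.0 cfs.
V = ΣQ_DR · Δt = 270.0 × 5400 s = 1.458 × 10^6 ft³.
Over A = 1.16 mi², depth = V / A = 0.541 in.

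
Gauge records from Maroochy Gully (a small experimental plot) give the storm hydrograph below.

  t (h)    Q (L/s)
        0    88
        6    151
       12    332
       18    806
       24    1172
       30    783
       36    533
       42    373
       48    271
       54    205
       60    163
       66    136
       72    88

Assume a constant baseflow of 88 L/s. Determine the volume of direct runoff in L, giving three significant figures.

Direct-runoff ordinates (Q − Q_b): 0.0, 63.0, 244.0, 718.0, 1084.0, 695.0, 445.0, 285.0, 183.0, 117.0, 75.0, 48.0, 0.0 L/s.
ΣQ_DR = 3957 L/s.
With Δt = 6 h = 21600 s, V = ΣQ_DR · Δt = 3957 × 21600 = 8.55 × 10^7 L.

V ≈ 8.55 × 10^7 L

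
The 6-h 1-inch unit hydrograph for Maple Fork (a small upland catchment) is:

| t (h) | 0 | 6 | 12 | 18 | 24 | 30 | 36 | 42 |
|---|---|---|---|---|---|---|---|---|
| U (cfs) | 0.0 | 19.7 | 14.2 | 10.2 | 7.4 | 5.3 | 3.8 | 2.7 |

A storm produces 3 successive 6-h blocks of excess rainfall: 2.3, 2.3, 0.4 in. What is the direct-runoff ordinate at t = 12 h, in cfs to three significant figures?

Q ≈ 78.0 cfs

By discrete convolution, Q_j = Σ (P_i / 1 in) · U_{j−i}.
At t = 12 h (j=2): Q = (2.3/1)·14.2 + (2.3/1)·19.7 + (0.4/1)·0.0 = 78.0 cfs.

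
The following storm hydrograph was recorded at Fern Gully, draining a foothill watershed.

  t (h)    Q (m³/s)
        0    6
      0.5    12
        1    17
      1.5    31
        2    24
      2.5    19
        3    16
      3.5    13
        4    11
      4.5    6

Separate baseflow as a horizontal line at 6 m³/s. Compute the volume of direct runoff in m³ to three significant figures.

Direct-runoff ordinates (Q − Q_b): 0.0, 6.0, 11.0, 25.0, 18.0, 13.0, 10.0, 7.0, 5.0, 0.0 m³/s.
ΣQ_DR = 95.00 m³/s.
With Δt = 0.5 h = 1800 s, V = ΣQ_DR · Δt = 95.00 × 1800 = 1.71 × 10^5 m³.

V ≈ 1.71 × 10^5 m³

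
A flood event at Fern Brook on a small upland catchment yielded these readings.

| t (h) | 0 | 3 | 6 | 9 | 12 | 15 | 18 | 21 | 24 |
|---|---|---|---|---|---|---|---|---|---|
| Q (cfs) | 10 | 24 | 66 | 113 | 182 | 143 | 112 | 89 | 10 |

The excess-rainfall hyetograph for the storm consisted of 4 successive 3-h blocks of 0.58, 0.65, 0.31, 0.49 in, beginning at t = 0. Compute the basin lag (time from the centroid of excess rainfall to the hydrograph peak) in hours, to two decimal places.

t_L ≈ 6.45 h

Centroid of excess rainfall: t_c = Σ P_i·t̄_i / ΣP_i = 5.5493 h (block centres at 1.5, 4.5, 7.5, 10.5 h).
Hydrograph peak occurs at t = 12 h, so basin lag t_L = 12 − 5.5493 = 6.45 h.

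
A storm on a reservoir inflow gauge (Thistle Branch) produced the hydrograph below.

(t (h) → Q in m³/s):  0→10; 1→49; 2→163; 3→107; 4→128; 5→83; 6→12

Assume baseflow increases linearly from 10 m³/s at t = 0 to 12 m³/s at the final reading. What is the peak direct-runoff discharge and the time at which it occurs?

Subtracting baseflow gives direct-runoff ordinates: 0.00, 38.67, 152.33, 96.00, 116.67, 71.33, 0.00 m³/s.
The maximum is 152.33 m³/s, occurring at the reading for t = 2 h.

Q_p = 152.33 m³/s at t = 2 h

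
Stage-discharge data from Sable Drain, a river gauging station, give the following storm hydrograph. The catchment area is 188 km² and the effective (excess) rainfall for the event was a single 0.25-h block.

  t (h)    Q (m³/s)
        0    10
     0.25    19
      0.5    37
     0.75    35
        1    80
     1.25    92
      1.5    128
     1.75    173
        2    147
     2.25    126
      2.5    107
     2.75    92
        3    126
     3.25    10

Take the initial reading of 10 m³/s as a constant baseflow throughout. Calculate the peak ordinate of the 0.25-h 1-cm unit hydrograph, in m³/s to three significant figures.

U_p ≈ 327 m³/s

Direct runoff: 0.0, 9.0, 27.0, 25.0, 70.0, 82.0, 118.0, 163.0, 137.0, 116.0, 97.0, 82.0, 116.0, 0.0 m³/s; ΣQ_DR = 1042 m³/s, peak = 163.0 m³/s.
Runoff depth d = ΣQ_DR·Δt / A = 1042 × 900 / (188 km²) = 4.988 mm.
The 1-cm UH is the DRH scaled by (10 mm)/d, so U_p = 163.0 × 10/4.988 = 327 m³/s.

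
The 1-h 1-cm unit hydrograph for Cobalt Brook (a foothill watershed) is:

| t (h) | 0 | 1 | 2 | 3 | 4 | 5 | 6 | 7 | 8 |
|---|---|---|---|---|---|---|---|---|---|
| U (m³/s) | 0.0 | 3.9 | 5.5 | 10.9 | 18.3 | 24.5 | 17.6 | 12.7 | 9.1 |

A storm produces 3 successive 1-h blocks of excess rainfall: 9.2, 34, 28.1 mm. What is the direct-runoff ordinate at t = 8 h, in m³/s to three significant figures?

By discrete convolution, Q_j = Σ (P_i / 10 mm) · U_{j−i}.
At t = 8 h (j=8): Q = (9.2/10)·9.1 + (34/10)·12.7 + (28.1/10)·17.6 = 101 m³/s.

Q ≈ 101 m³/s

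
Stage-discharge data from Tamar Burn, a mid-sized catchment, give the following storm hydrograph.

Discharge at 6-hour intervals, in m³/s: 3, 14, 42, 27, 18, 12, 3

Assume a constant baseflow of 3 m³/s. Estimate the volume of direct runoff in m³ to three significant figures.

V ≈ 2.12 × 10^6 m³

Direct-runoff ordinates (Q − Q_b): 0.0, 11.0, 39.0, 24.0, 15.0, 9.0, 0.0 m³/s.
ΣQ_DR = 98.00 m³/s.
With Δt = 6 h = 21600 s, V = ΣQ_DR · Δt = 98.00 × 21600 = 2.12 × 10^6 m³.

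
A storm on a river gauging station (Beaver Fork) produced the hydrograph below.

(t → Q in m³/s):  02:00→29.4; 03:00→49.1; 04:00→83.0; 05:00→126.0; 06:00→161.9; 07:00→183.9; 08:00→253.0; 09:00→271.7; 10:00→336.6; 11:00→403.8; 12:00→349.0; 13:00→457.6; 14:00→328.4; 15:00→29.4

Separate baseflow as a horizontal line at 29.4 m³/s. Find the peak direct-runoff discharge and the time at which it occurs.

Q_p = 428.2 m³/s at t = 13:00

Subtracting baseflow gives direct-runoff ordinates: 0.0, 19.7, 53.6, 96.6, 132.5, 154.5, 223.6, 242.3, 307.2, 374.4, 319.6, 428.2, 299.0, 0.0 m³/s.
The maximum is 428.2 m³/s, occurring at the reading for t = 13:00.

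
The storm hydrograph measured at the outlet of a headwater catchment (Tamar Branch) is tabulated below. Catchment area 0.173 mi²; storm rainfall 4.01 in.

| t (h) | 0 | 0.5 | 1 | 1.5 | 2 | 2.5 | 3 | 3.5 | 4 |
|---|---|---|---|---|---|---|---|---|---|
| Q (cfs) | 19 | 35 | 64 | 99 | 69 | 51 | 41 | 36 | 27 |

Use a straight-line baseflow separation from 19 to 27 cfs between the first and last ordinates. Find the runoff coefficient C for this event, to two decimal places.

ΣQ_DR = 234.0 cfs; V = ΣQ_DR·Δt = 4.212 × 10^5 ft³.
Runoff depth d = V / A = 1.048 in.
C = d / P = 1.048 / 4.01 = 0.26.

C ≈ 0.26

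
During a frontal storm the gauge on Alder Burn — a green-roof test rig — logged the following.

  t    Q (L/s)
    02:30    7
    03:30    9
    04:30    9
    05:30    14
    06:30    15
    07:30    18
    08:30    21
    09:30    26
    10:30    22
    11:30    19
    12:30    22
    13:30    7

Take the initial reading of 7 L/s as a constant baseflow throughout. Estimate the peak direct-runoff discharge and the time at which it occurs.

Subtracting baseflow gives direct-runoff ordinates: 0.0, 2.0, 2.0, 7.0, 8.0, 11.0, 14.0, 19.0, 15.0, 12.0, 15.0, 0.0 L/s.
The maximum is 19.0 L/s, occurring at the reading for t = 09:30.

Q_p = 19.0 L/s at t = 09:30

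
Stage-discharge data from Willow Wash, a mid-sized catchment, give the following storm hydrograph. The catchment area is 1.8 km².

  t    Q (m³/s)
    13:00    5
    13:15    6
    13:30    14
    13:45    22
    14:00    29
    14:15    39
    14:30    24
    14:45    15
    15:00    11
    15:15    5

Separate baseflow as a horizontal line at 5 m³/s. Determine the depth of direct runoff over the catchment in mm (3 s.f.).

d ≈ 60.0 mm

Direct runoff: 0.0, 1.0, 9.0, 17.0, 24.0, 34.0, 19.0, 10.0, 6.0, 0.0 m³/s; ΣQ_DR = 120.0 m³/s.
V = ΣQ_DR · Δt = 120.0 × 900 s = 1.080 × 10^5 m³.
Over A = 1.8 km², depth = V / A = 60.0 mm.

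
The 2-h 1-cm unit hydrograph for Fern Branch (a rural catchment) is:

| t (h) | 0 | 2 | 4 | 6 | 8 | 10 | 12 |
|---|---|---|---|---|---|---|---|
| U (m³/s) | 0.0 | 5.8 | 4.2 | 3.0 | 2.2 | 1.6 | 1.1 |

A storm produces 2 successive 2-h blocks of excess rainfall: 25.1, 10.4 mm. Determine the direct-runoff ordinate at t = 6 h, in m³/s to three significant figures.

By discrete convolution, Q_j = Σ (P_i / 10 mm) · U_{j−i}.
At t = 6 h (j=3): Q = (25.1/10)·3.0 + (10.4/10)·4.2 = 11.9 m³/s.

Q ≈ 11.9 m³/s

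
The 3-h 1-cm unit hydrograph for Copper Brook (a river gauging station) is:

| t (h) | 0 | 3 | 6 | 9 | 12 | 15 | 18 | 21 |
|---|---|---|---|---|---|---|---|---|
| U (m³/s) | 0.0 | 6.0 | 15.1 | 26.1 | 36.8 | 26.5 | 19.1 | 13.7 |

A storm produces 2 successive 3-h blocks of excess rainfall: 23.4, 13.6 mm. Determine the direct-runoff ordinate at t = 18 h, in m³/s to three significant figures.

Q ≈ 80.7 m³/s

By discrete convolution, Q_j = Σ (P_i / 10 mm) · U_{j−i}.
At t = 18 h (j=6): Q = (23.4/10)·19.1 + (13.6/10)·26.5 = 80.7 m³/s.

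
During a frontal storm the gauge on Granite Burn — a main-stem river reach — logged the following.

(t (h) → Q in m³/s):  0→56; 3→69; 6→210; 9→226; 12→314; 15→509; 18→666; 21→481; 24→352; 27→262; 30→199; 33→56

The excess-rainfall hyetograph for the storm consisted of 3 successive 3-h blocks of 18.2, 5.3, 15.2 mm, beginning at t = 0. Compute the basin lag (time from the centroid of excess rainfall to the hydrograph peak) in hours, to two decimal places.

t_L ≈ 13.73 h

Centroid of excess rainfall: t_c = Σ P_i·t̄_i / ΣP_i = 4.2674 h (block centres at 1.5, 4.5, 7.5 h).
Hydrograph peak occurs at t = 18 h, so basin lag t_L = 18 − 4.2674 = 13.73 h.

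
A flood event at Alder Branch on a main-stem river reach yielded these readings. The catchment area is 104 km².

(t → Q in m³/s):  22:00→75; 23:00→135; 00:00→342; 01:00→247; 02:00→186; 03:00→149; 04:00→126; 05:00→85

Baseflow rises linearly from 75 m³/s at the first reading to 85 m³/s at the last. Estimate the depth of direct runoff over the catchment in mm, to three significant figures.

d ≈ 24.4 mm

Direct runoff: 0.00, 58.57, 264.14, 167.71, 105.29, 66.86, 42.43, 0.00 m³/s; ΣQ_DR = 705.0 m³/s.
V = ΣQ_DR · Δt = 705.0 × 3600 s = 2.538 × 10^6 m³.
Over A = 104 km², depth = V / A = 24.4 mm.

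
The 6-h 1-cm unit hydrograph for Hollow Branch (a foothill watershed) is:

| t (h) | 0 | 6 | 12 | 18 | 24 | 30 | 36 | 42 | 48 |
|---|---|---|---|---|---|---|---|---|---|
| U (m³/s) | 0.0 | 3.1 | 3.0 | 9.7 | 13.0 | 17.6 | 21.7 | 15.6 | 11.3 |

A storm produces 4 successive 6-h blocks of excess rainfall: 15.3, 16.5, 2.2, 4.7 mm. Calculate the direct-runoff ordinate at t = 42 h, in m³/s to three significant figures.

Q ≈ 69.7 m³/s

By discrete convolution, Q_j = Σ (P_i / 10 mm) · U_{j−i}.
At t = 42 h (j=7): Q = (15.3/10)·15.6 + (16.5/10)·21.7 + (2.2/10)·17.6 + (4.7/10)·13.0 = 69.7 m³/s.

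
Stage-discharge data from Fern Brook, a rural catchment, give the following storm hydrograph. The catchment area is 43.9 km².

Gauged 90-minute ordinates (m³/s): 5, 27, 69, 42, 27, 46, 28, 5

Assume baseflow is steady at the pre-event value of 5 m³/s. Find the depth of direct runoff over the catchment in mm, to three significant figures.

Direct runoff: 0.0, 22.0, 64.0, 37.0, 22.0, 41.0, 23.0, 0.0 m³/s; ΣQ_DR = 209.0 m³/s.
V = ΣQ_DR · Δt = 209.0 × 5400 s = 1.129 × 10^6 m³.
Over A = 43.9 km², depth = V / A = 25.7 mm.

d ≈ 25.7 mm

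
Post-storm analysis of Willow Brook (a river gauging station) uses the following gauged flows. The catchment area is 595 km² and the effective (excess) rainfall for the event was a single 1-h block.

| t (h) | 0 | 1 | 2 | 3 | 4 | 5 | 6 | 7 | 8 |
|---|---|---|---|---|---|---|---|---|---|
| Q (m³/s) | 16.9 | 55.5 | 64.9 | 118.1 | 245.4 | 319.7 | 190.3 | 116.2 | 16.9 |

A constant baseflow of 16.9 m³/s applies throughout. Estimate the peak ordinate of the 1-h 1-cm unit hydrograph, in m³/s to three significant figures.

U_p ≈ 505 m³/s

Direct runoff: 0.0, 38.6, 48.0, 101.2, 228.5, 302.8, 173.4, 99.3, 0.0 m³/s; ΣQ_DR = 991.8 m³/s, peak = 302.8 m³/s.
Runoff depth d = ΣQ_DR·Δt / A = 991.8 × 3600 / (595 km²) = 6.001 mm.
The 1-cm UH is the DRH scaled by (10 mm)/d, so U_p = 302.8 × 10/6.001 = 505 m³/s.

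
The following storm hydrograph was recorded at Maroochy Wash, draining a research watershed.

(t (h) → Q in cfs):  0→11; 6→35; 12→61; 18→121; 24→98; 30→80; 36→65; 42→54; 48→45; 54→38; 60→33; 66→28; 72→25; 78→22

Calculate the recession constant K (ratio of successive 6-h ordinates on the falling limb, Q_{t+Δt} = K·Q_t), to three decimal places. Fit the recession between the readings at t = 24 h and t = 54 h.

Using the recession-limb readings at t = 24 h and t = 54 h: Q falls from 98 to 38 cfs over 5 intervals.
K = (Q₂/Q₁)^(1/5) = (38/98)^(1/5) = 0.827.

K ≈ 0.827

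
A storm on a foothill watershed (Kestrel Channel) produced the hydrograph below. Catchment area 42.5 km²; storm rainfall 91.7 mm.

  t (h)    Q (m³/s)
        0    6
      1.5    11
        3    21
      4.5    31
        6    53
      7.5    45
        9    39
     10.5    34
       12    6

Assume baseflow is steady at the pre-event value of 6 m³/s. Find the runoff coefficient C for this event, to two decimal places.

ΣQ_DR = 192.0 m³/s; V = ΣQ_DR·Δt = 1.037 × 10^6 m³.
Runoff depth d = V / A = 24.40 mm.
C = d / P = 24.40 / 91.7 = 0.27.

C ≈ 0.27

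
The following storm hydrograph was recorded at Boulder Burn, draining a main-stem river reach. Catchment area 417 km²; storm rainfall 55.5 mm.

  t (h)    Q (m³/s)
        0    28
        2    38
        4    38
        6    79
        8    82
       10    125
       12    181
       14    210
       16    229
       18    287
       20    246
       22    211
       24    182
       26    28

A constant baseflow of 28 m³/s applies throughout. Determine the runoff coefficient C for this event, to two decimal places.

ΣQ_DR = 1572 m³/s; V = ΣQ_DR·Δt = 1.132 × 10^7 m³.
Runoff depth d = V / A = 27.14 mm.
C = d / P = 27.14 / 55.5 = 0.49.

C ≈ 0.49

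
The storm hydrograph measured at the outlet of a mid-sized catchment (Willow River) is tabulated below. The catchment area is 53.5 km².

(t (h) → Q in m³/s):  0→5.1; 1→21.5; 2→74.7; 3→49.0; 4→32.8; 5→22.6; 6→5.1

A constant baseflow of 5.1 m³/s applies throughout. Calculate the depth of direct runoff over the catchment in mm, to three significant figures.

d ≈ 11.8 mm

Direct runoff: 0.0, 16.4, 69.6, 43.9, 27.7, 17.5, 0.0 m³/s; ΣQ_DR = 175.1 m³/s.
V = ΣQ_DR · Δt = 175.1 × 3600 s = 6.304 × 10^5 m³.
Over A = 53.5 km², depth = V / A = 11.8 mm.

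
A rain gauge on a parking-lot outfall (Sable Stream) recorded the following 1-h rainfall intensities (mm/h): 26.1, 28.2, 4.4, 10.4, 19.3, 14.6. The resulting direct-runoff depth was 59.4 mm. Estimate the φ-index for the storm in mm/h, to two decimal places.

Only the 5 blocks with intensity above φ contribute runoff: 26.1, 28.2, 10.4, 19.3, 14.6 mm/h.
Σ(I−φ)·Δt = d  ⇒  (26.1+28.2+10.4+19.3+14.6 − 5φ)·1 = 59.4
φ = (98.60 − 59.4/1) / 5 = 7.84 mm/h.

φ ≈ 7.84 mm/h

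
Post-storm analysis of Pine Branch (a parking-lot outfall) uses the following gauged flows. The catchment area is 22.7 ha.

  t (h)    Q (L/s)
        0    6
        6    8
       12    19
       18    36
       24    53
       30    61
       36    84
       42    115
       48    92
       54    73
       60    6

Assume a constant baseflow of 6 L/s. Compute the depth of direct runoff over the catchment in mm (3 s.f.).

Direct runoff: 0.0, 2.0, 13.0, 30.0, 47.0, 55.0, 78.0, 109.0, 86.0, 67.0, 0.0 L/s; ΣQ_DR = 487.0 L/s.
V = ΣQ_DR · Δt = 487.0 × 21600 s = 1.052 × 10^7 L.
Over A = 22.7 ha, depth = V / A = 46.3 mm.

d ≈ 46.3 mm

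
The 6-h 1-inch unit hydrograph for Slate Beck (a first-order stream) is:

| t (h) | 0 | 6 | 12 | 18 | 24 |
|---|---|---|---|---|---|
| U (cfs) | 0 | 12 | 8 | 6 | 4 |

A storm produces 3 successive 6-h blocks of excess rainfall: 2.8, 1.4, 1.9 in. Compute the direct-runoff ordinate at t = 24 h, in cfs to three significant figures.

Q ≈ 34.8 cfs

By discrete convolution, Q_j = Σ (P_i / 1 in) · U_{j−i}.
At t = 24 h (j=4): Q = (2.8/1)·4 + (1.4/1)·6 + (1.9/1)·8 = 34.8 cfs.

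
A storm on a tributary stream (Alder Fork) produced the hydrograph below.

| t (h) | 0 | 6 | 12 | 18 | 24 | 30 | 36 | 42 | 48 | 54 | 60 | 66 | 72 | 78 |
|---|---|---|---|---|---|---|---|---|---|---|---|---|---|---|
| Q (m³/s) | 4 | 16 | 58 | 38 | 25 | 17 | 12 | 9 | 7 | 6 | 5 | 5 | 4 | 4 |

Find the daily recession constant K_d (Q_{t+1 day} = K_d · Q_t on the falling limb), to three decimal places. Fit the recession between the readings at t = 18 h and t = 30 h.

Between t = 18 h and t = 30 h the flow falls from 38 to 17 m³/s over 2×6 h = 12 h.
Per-interval ratio K = (17/38)^(1/2) = 0.6689; K_d = K^(24/6) = 0.200.

K_d ≈ 0.200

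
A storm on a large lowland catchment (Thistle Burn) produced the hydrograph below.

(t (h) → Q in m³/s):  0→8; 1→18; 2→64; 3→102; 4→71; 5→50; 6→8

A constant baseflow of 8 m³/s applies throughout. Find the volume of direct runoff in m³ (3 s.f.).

Direct-runoff ordinates (Q − Q_b): 0.0, 10.0, 56.0, 94.0, 63.0, 42.0, 0.0 m³/s.
ΣQ_DR = 265.0 m³/s.
With Δt = 1 h = 3600 s, V = ΣQ_DR · Δt = 265.0 × 3600 = 9.54 × 10^5 m³.

V ≈ 9.54 × 10^5 m³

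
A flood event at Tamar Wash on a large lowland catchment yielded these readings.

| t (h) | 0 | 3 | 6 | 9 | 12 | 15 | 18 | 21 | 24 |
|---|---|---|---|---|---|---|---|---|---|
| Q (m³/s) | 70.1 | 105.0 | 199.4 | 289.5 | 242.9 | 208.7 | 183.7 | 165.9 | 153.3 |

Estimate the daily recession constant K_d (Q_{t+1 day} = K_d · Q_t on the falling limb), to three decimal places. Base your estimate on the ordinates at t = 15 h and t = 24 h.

Between t = 15 h and t = 24 h the flow falls from 208.7 to 153.3 m³/s over 3×3 h = 9 h.
Per-interval ratio K = (153.3/208.7)^(1/3) = 0.9023; K_d = K^(24/3) = 0.439.

K_d ≈ 0.439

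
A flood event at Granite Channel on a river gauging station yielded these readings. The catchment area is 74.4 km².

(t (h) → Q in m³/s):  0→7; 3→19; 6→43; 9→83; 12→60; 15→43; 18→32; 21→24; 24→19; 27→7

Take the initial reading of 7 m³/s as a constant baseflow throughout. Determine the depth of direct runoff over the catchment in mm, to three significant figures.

d ≈ 38.8 mm

Direct runoff: 0.0, 12.0, 36.0, 76.0, 53.0, 36.0, 25.0, 17.0, 12.0, 0.0 m³/s; ΣQ_DR = 267.0 m³/s.
V = ΣQ_DR · Δt = 267.0 × 10800 s = 2.884 × 10^6 m³.
Over A = 74.4 km², depth = V / A = 38.8 mm.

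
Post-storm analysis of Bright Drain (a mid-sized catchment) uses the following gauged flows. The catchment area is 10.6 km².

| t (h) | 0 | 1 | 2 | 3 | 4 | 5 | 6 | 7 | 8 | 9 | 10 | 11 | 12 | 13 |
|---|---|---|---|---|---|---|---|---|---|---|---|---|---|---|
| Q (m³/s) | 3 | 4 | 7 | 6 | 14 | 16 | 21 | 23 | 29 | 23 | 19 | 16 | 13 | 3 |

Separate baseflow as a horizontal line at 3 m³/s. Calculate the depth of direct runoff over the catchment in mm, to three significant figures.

Direct runoff: 0.0, 1.0, 4.0, 3.0, 11.0, 13.0, 18.0, 20.0, 26.0, 20.0, 16.0, 13.0, 10.0, 0.0 m³/s; ΣQ_DR = 155.0 m³/s.
V = ΣQ_DR · Δt = 155.0 × 3600 s = 5.580 × 10^5 m³.
Over A = 10.6 km², depth = V / A = 52.6 mm.

d ≈ 52.6 mm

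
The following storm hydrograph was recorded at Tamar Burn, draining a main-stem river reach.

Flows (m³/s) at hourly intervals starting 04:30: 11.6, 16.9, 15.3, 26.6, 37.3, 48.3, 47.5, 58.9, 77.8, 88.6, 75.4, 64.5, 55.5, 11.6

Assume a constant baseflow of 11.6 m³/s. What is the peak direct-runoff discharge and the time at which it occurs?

Subtracting baseflow gives direct-runoff ordinates: 0.0, 5.3, 3.7, 15.0, 25.7, 36.7, 35.9, 47.3, 66.2, 77.0, 63.8, 52.9, 43.9, 0.0 m³/s.
The maximum is 77.0 m³/s, occurring at the reading for t = 13:30.

Q_p = 77.0 m³/s at t = 13:30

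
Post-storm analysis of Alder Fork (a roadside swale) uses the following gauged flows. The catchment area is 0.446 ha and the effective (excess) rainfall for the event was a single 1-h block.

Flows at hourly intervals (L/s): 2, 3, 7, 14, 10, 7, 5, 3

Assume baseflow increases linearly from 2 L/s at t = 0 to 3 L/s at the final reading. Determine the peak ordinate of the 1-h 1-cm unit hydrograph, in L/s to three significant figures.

Direct runoff: 0.00, 0.86, 4.71, 11.57, 7.43, 4.29, 2.14, 0.00 L/s; ΣQ_DR = 31.00 L/s, peak = 11.57 L/s.
Runoff depth d = ΣQ_DR·Δt / A = 31.00 × 3600 / (0.446 ha) = 25.02 mm.
The 1-cm UH is the DRH scaled by (10 mm)/d, so U_p = 11.57 × 10/25.02 = 4.62 L/s.

U_p ≈ 4.62 L/s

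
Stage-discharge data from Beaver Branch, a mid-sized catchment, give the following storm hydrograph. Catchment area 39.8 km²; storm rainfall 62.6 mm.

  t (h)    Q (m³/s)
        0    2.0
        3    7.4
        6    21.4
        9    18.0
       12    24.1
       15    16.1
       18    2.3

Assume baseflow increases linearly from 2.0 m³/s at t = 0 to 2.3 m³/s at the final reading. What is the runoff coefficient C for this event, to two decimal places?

C ≈ 0.33

ΣQ_DR = 76.25 m³/s; V = ΣQ_DR·Δt = 8.235 × 10^5 m³.
Runoff depth d = V / A = 20.69 mm.
C = d / P = 20.69 / 62.6 = 0.33.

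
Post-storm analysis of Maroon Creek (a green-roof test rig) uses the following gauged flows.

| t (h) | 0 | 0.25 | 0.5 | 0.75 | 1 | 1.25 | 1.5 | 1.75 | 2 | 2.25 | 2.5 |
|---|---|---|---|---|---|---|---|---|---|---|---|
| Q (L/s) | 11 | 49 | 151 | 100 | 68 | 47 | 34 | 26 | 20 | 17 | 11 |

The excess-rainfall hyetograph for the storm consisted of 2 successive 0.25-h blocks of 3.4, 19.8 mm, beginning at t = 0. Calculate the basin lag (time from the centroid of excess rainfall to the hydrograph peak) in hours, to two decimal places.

t_L ≈ 0.16 h

Centroid of excess rainfall: t_c = Σ P_i·t̄_i / ΣP_i = 0.3384 h (block centres at 0.125, 0.375 h).
Hydrograph peak occurs at t = 0.5 h, so basin lag t_L = 0.5 − 0.3384 = 0.16 h.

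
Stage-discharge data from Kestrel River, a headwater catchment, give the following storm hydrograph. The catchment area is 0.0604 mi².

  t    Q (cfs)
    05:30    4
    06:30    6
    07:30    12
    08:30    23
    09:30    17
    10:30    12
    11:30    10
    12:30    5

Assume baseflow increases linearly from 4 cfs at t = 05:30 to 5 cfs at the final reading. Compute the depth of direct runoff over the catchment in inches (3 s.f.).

Direct runoff: 0.00, 1.86, 7.71, 18.57, 12.43, 7.29, 5.14, 0.00 cfs; ΣQ_DR = 53.00 cfs.
V = ΣQ_DR · Δt = 53.00 × 3600 s = 1.908 × 10^5 ft³.
Over A = 0.0604 mi², depth = V / A = 1.36 in.

d ≈ 1.36 in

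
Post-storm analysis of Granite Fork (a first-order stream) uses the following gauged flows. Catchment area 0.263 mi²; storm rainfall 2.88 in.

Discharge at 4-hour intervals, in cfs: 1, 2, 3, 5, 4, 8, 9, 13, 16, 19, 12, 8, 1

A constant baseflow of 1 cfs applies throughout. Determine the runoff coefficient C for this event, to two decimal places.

ΣQ_DR = 88.00 cfs; V = ΣQ_DR·Δt = 1.267 × 10^6 ft³.
Runoff depth d = V / A = 2.074 in.
C = d / P = 2.074 / 2.88 = 0.72.

C ≈ 0.72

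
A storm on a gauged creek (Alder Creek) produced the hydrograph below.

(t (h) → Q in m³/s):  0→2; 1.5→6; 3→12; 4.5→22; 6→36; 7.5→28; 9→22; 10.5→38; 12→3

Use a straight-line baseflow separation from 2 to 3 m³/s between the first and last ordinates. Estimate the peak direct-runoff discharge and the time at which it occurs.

Q_p = 35.12 m³/s at t = 10.5 h

Subtracting baseflow gives direct-runoff ordinates: 0.00, 3.88, 9.75, 19.62, 33.50, 25.38, 19.25, 35.12, 0.00 m³/s.
The maximum is 35.12 m³/s, occurring at the reading for t = 10.5 h.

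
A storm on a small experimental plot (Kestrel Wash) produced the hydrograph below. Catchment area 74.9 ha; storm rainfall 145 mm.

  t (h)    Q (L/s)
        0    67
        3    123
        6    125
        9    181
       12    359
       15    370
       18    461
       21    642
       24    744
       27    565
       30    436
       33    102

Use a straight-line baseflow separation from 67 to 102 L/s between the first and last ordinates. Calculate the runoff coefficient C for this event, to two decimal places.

C ≈ 0.31

ΣQ_DR = 3161 L/s; V = ΣQ_DR·Δt = 3.414 × 10^7 L.
Runoff depth d = V / A = 45.58 mm.
C = d / P = 45.58 / 145 = 0.31.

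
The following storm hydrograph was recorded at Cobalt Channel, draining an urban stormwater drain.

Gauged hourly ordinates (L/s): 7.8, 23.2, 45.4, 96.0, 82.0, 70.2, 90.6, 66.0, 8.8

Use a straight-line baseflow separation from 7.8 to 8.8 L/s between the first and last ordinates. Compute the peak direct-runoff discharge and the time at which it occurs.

Q_p = 87.83 L/s at t = 3 h

Subtracting baseflow gives direct-runoff ordinates: 0.00, 15.28, 37.35, 87.83, 73.70, 61.77, 82.05, 57.33, 0.00 L/s.
The maximum is 87.83 L/s, occurring at the reading for t = 3 h.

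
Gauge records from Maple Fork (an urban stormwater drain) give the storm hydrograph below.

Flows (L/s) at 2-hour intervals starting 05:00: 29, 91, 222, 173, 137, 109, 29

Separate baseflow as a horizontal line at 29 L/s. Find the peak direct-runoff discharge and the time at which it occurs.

Subtracting baseflow gives direct-runoff ordinates: 0.0, 62.0, 193.0, 144.0, 108.0, 80.0, 0.0 L/s.
The maximum is 193.0 L/s, occurring at the reading for t = 09:00.

Q_p = 193.0 L/s at t = 09:00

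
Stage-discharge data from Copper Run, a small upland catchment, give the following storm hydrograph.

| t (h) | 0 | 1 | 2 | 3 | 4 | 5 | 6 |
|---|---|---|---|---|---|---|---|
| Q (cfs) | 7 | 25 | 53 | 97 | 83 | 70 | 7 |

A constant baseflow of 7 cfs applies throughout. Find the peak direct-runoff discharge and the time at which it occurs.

Subtracting baseflow gives direct-runoff ordinates: 0.0, 18.0, 46.0, 90.0, 76.0, 63.0, 0.0 cfs.
The maximum is 90.0 cfs, occurring at the reading for t = 3 h.

Q_p = 90.0 cfs at t = 3 h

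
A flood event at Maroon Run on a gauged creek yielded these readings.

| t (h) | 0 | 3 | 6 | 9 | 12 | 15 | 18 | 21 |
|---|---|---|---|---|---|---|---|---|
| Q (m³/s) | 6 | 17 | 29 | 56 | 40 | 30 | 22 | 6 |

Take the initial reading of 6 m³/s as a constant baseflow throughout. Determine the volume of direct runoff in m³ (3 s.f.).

Direct-runoff ordinates (Q − Q_b): 0.0, 11.0, 23.0, 50.0, 34.0, 24.0, 16.0, 0.0 m³/s.
ΣQ_DR = 158.0 m³/s.
With Δt = 3 h = 10800 s, V = ΣQ_DR · Δt = 158.0 × 10800 = 1.71 × 10^6 m³.

V ≈ 1.71 × 10^6 m³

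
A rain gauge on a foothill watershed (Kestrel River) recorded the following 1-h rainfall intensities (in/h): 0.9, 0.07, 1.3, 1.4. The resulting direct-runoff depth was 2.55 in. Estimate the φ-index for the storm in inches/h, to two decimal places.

φ ≈ 0.35 in/h

Only the 3 blocks with intensity above φ contribute runoff: 0.9, 1.3, 1.4 in/h.
Σ(I−φ)·Δt = d  ⇒  (0.9+1.3+1.4 − 3φ)·1 = 2.55
φ = (3.600 − 2.55/1) / 3 = 0.35 in/h.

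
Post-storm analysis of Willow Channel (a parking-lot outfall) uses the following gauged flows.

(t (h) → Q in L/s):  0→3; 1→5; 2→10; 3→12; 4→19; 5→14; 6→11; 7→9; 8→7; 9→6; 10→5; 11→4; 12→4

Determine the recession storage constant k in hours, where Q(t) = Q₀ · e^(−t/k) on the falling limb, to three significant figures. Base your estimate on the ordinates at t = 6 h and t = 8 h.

k ≈ 4.42 h

On the falling limb, Q drops from 11 to 7 L/s between t = 6 h and t = 8 h (Δt = 2 h).
k = −Δt / ln(Q₂/Q₁) = −2 / ln(7/11) = 4.42 h.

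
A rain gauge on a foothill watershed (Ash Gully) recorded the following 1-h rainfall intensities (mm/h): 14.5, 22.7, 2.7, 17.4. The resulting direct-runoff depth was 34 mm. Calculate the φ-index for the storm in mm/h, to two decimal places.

Only the 3 blocks with intensity above φ contribute runoff: 14.5, 22.7, 17.4 mm/h.
Σ(I−φ)·Δt = d  ⇒  (14.5+22.7+17.4 − 3φ)·1 = 34
φ = (54.60 − 34/1) / 3 = 6.87 mm/h.

φ ≈ 6.87 mm/h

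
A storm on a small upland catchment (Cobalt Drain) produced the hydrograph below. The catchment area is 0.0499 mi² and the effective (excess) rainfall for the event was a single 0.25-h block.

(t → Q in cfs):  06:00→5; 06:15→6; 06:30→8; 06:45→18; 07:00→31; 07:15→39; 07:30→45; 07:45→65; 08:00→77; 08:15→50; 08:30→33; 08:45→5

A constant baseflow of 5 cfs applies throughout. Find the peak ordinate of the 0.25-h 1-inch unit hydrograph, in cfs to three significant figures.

Direct runoff: 0.0, 1.0, 3.0, 13.0, 26.0, 34.0, 40.0, 60.0, 72.0, 45.0, 28.0, 0.0 cfs; ΣQ_DR = 322.0 cfs, peak = 72.0 cfs.
Runoff depth d = ΣQ_DR·Δt / A = 322.0 × 900 / (0.0499 mi²) = 2.500 in.
The 1-inch UH is the DRH scaled by (1 in)/d, so U_p = 72.0 × 1/2.500 = 28.8 cfs.

U_p ≈ 28.8 cfs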